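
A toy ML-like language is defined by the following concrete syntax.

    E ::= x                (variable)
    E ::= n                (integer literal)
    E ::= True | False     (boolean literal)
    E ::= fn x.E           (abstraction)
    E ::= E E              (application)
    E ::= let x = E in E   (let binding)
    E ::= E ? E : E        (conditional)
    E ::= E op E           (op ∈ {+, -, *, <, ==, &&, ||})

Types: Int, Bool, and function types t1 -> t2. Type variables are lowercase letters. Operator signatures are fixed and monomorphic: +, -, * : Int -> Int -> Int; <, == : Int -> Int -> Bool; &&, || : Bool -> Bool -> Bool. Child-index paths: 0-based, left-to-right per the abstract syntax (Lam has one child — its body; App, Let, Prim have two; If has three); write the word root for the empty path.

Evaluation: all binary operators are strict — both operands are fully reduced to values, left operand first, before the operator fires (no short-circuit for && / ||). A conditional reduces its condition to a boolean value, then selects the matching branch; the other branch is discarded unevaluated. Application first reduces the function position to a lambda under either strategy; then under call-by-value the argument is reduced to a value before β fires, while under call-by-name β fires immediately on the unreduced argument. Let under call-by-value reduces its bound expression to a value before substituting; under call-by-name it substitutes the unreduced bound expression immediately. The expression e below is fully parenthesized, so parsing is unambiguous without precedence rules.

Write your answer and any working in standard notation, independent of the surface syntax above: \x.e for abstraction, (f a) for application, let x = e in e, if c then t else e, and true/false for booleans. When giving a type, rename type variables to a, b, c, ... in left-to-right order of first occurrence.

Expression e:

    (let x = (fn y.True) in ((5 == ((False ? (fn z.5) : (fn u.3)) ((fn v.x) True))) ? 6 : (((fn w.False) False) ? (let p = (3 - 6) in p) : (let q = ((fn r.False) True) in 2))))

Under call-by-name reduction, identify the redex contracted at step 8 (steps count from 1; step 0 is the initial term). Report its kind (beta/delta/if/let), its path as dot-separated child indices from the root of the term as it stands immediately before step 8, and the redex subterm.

Working:
step 0: (let x = (\y.true) in (if (5 == ((if false then (\z.5) else (\u.3)) ((\v.x) true))) then 6 else (if ((\w.false) false) then (let p = (3 - 6) in p) else (let q = ((\r.false) true) in 2))))
step 1: [let@root] (if (5 == ((if false then (\z.5) else (\u.3)) ((\v.(\y.true)) true))) then 6 else (if ((\w.false) false) then (let p = (3 - 6) in p) else (let q = ((\r.false) true) in 2)))
step 2: [if@0.1.0] (if (5 == ((\u.3) ((\v.(\y.true)) true))) then 6 else (if ((\w.false) false) then (let p = (3 - 6) in p) else (let q = ((\r.false) true) in 2)))
step 3: [beta@0.1] (if (5 == 3) then 6 else (if ((\w.false) false) then (let p = (3 - 6) in p) else (let q = ((\r.false) true) in 2)))
step 4: [delta@0] (if false then 6 else (if ((\w.false) false) then (let p = (3 - 6) in p) else (let q = ((\r.false) true) in 2)))
step 5: [if@root] (if ((\w.false) false) then (let p = (3 - 6) in p) else (let q = ((\r.false) true) in 2))
step 6: [beta@0] (if false then (let p = (3 - 6) in p) else (let q = ((\r.false) true) in 2))
step 7: [if@root] (let q = ((\r.false) true) in 2)
step 8: [let@root] 2

Answer: let at root : (let q = ((\r.false) true) in 2)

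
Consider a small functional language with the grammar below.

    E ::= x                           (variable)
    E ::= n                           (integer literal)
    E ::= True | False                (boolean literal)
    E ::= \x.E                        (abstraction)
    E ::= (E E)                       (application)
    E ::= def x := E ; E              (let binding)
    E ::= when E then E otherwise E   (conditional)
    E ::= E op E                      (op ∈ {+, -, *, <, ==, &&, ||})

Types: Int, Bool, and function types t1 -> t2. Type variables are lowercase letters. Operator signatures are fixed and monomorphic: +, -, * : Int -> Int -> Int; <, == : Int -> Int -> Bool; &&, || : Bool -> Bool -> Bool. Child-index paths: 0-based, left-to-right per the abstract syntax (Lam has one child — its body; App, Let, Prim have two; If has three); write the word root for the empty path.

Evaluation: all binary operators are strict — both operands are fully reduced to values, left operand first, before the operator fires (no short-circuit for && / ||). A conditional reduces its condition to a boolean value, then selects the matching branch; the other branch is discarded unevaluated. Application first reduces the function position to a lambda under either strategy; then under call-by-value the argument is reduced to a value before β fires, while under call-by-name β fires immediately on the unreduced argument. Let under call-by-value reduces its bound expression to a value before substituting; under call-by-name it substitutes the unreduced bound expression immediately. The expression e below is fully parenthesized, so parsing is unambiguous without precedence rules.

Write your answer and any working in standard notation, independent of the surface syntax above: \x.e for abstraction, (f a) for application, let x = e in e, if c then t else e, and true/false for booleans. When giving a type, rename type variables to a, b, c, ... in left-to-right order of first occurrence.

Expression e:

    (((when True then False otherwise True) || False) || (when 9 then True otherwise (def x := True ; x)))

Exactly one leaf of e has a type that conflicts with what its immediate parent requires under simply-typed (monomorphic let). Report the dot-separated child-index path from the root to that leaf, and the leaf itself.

Answer: 1.0 : 9

Working:
  unify Bool ~ Bool
  unify Bool ~ Bool
  unify Bool ~ Bool
  unify Bool ~ Bool
  unify Bool ~ Bool
  unify Int ~ Bool
  FAIL: mismatch Int ~ Bool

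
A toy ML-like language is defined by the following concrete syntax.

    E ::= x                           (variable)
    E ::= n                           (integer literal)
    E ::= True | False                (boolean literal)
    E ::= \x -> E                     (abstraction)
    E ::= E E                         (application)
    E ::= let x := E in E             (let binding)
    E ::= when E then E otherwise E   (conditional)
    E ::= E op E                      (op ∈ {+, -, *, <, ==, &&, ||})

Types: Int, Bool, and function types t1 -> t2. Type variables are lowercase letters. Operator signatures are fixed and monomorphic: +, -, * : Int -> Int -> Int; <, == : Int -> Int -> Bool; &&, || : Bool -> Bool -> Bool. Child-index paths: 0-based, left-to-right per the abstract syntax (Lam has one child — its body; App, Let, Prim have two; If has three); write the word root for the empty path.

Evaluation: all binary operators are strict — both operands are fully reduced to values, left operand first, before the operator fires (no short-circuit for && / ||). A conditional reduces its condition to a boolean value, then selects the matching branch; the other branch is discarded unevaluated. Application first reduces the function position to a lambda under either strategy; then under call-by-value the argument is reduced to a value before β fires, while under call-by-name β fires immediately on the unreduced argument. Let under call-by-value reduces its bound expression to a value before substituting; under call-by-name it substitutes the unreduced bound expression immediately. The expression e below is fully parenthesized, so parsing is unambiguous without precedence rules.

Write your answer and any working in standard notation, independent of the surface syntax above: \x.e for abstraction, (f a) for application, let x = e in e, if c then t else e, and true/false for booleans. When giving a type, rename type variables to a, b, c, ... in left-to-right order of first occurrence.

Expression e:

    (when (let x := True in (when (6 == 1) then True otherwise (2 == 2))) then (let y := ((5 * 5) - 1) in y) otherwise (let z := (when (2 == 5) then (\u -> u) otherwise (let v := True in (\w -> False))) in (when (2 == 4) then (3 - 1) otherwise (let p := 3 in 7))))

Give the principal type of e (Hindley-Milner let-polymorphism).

Working:
let x : Bool
  unify Int ~ Int
  unify Int ~ Int
  unify Bool ~ Bool
  unify Int ~ Int
  unify Int ~ Int
  unify Bool ~ Bool
  unify Bool ~ Bool
  unify Int ~ Int
  unify Int ~ Int
  unify Int ~ Int
  unify Int ~ Int
let y : Int
y : Int
  unify Int ~ Int
  unify Int ~ Int
  unify Bool ~ Bool
u : a
\u._ : a -> a
let v : Bool
\w._ : b -> Bool
  unify a -> a ~ b -> Bool
  unify a ~ b
  unify b ~ Bool
let z : Bool -> Bool
  unify Int ~ Int
  unify Int ~ Int
  unify Bool ~ Bool
  unify Int ~ Int
  unify Int ~ Int
let p : Int
  unify Int ~ Int
  unify Int ~ Int

Answer: Int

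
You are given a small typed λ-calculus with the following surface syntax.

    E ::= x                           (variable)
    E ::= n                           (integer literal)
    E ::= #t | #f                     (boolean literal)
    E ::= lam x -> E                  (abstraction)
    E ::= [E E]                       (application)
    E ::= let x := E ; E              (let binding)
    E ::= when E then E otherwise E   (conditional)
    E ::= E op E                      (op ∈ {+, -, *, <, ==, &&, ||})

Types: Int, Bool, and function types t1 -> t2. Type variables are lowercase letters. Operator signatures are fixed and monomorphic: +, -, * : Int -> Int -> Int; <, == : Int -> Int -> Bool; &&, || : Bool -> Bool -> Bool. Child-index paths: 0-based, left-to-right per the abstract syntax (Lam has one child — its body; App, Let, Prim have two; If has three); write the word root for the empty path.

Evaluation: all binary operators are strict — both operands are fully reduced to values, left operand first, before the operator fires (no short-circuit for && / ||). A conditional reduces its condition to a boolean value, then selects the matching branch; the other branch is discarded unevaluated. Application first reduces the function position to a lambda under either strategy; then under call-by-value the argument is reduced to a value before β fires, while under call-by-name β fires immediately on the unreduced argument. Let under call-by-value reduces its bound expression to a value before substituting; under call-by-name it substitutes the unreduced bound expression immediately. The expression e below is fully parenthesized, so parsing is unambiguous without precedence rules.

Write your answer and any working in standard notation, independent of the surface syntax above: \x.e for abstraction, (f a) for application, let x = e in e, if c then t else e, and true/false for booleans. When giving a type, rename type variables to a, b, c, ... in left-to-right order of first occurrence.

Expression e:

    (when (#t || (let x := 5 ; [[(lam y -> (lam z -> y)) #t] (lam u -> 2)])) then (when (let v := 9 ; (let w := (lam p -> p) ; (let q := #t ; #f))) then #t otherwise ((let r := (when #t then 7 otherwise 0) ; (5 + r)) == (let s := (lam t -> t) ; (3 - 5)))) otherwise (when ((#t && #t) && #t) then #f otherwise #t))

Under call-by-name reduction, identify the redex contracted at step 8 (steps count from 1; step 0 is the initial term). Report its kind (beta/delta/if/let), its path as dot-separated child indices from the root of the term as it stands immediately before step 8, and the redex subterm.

Derivation:
step 0: (if (true || (let x = 5 in (((\y.(\z.y)) true) (\u.2)))) then (if (let v = 9 in (let w = (\p.p) in (let q = true in false))) then true else ((let r = (if true then 7 else 0) in (5 + r)) == (let s = (\t.t) in (3 - 5)))) else (if ((true && true) && true) then false else true))
step 1: [let@0.1] (if (true || (((\y.(\z.y)) true) (\u.2))) then (if (let v = 9 in (let w = (\p.p) in (let q = true in false))) then true else ((let r = (if true then 7 else 0) in (5 + r)) == (let s = (\t.t) in (3 - 5)))) else (if ((true && true) && true) then false else true))
step 2: [beta@0.1.0] (if (true || ((\z.true) (\u.2))) then (if (let v = 9 in (let w = (\p.p) in (let q = true in false))) then true else ((let r = (if true then 7 else 0) in (5 + r)) == (let s = (\t.t) in (3 - 5)))) else (if ((true && true) && true) then false else true))
step 3: [beta@0.1] (if (true || true) then (if (let v = 9 in (let w = (\p.p) in (let q = true in false))) then true else ((let r = (if true then 7 else 0) in (5 + r)) == (let s = (\t.t) in (3 - 5)))) else (if ((true && true) && true) then false else true))
step 4: [delta@0] (if true then (if (let v = 9 in (let w = (\p.p) in (let q = true in false))) then true else ((let r = (if true then 7 else 0) in (5 + r)) == (let s = (\t.t) in (3 - 5)))) else (if ((true && true) && true) then false else true))
step 5: [if@root] (if (let v = 9 in (let w = (\p.p) in (let q = true in false))) then true else ((let r = (if true then 7 else 0) in (5 + r)) == (let s = (\t.t) in (3 - 5))))
step 6: [let@0] (if (let w = (\p.p) in (let q = true in false)) then true else ((let r = (if true then 7 else 0) in (5 + r)) == (let s = (\t.t) in (3 - 5))))
step 7: [let@0] (if (let q = true in false) then true else ((let r = (if true then 7 else 0) in (5 + r)) == (let s = (\t.t) in (3 - 5))))
step 8: [let@0] (if false then true else ((let r = (if true then 7 else 0) in (5 + r)) == (let s = (\t.t) in (3 - 5))))

Answer: let at 0 : (let q = true in false)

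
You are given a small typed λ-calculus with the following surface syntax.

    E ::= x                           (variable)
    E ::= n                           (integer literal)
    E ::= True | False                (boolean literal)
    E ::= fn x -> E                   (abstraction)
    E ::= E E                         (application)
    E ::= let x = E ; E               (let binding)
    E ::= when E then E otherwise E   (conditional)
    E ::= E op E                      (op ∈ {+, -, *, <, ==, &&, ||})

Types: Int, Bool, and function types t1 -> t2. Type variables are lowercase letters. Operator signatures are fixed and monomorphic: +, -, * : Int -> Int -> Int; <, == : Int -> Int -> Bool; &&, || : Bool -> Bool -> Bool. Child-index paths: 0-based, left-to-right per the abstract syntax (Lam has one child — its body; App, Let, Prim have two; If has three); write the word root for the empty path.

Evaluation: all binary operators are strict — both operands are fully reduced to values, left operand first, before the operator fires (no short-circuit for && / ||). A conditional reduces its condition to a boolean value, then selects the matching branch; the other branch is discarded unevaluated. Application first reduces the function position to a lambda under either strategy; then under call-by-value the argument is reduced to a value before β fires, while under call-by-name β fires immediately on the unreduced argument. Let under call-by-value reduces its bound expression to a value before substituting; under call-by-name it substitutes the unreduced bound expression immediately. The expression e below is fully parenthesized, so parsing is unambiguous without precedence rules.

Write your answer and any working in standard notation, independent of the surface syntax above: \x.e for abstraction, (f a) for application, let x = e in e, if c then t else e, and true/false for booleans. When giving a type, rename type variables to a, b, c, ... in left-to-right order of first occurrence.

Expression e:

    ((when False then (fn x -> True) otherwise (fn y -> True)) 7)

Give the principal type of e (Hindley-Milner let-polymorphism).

Derivation:
  unify Bool ~ Bool
\x._ : a -> Bool
\y._ : b -> Bool
  unify a -> Bool ~ b -> Bool
  unify a ~ b
  unify Bool ~ Bool
  unify b -> Bool ~ Int -> c
  unify b ~ Int
  unify Bool ~ c
_ _ : Bool

Answer: Bool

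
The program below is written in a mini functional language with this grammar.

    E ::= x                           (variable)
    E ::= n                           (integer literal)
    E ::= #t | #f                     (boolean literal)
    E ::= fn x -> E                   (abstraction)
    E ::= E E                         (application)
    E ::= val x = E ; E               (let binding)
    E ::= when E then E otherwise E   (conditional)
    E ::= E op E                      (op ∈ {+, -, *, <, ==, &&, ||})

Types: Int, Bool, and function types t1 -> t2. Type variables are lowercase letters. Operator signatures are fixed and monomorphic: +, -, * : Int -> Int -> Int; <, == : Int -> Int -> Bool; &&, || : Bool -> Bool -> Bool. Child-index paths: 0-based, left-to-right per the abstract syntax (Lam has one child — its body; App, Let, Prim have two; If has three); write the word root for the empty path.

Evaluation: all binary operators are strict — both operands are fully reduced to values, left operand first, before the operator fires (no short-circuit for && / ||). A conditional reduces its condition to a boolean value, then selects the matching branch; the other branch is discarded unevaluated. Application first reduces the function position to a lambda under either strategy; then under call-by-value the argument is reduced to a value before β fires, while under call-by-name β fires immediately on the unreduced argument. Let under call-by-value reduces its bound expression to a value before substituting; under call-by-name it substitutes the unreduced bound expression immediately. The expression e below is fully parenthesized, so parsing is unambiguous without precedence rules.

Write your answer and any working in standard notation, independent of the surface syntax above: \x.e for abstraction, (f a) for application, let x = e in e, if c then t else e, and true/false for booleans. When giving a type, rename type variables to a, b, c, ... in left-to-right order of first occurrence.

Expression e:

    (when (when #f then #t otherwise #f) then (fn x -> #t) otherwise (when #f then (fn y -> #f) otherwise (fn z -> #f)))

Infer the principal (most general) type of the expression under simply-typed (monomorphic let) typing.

Derivation:
  unify Bool ~ Bool
  unify Bool ~ Bool
  unify Bool ~ Bool
\x._ : a -> Bool
  unify Bool ~ Bool
\y._ : b -> Bool
\z._ : c -> Bool
  unify b -> Bool ~ c -> Bool
  unify b ~ c
  unify Bool ~ Bool
  unify a -> Bool ~ c -> Bool
  unify a ~ c
  unify Bool ~ Bool

Answer: a -> Bool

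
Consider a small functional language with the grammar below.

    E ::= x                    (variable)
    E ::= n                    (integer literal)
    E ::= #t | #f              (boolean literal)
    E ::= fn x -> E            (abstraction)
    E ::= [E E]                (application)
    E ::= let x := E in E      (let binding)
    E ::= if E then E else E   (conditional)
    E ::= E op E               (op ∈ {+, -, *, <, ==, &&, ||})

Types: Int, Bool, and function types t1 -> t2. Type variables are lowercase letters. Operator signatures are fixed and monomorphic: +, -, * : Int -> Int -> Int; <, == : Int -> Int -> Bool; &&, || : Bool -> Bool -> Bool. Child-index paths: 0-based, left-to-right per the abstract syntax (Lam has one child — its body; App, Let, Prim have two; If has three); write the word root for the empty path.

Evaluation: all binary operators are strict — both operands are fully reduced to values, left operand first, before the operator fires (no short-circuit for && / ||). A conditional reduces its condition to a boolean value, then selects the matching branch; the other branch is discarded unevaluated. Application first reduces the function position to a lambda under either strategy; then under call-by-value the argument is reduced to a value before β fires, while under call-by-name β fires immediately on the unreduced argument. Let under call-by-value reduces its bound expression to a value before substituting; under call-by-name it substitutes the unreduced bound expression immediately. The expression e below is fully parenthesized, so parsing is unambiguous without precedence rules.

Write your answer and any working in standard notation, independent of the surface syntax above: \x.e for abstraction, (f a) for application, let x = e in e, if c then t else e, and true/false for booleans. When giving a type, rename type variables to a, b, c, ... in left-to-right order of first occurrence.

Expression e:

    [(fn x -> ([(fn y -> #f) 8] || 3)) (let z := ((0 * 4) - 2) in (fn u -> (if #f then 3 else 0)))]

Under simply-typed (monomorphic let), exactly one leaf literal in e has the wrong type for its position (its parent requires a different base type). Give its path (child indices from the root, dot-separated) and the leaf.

Answer: 0.0.1 : 3

Derivation:
\y._ : b -> Bool
  unify b -> Bool ~ Int -> c
  unify b ~ Int
  unify Bool ~ c
_ _ : Bool
  unify Bool ~ Bool
  unify Int ~ Bool
  FAIL: mismatch Int ~ Bool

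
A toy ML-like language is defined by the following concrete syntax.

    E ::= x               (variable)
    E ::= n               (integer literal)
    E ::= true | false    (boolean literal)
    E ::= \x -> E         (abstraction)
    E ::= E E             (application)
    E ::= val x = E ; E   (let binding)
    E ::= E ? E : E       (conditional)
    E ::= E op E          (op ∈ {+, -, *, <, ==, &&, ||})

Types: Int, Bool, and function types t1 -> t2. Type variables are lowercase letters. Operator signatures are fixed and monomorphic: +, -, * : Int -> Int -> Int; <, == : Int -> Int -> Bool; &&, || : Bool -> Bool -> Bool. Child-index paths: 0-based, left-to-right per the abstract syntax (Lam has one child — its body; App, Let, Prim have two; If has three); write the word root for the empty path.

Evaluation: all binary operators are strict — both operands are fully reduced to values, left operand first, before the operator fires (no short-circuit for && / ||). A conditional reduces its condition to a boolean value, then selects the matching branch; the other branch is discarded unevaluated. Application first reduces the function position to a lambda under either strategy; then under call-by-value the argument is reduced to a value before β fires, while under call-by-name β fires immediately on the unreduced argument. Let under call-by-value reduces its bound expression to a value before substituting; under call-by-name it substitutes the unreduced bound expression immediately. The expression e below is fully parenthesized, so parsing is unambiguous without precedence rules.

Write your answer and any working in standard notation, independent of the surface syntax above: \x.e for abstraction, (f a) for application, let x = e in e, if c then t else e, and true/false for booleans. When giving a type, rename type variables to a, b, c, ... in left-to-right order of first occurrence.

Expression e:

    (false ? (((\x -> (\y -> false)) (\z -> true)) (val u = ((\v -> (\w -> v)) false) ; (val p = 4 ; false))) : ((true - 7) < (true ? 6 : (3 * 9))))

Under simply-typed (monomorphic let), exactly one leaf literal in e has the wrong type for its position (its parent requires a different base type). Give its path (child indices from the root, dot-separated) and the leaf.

Answer: 2.0.0 : true

Trace:
  unify Bool ~ Bool
\y._ : b -> Bool
\x._ : a -> b -> Bool
\z._ : c -> Bool
  unify a -> b -> Bool ~ (c -> Bool) -> d
  unify a ~ c -> Bool
  unify b -> Bool ~ d
_ _ : b -> Bool
v : e
\w._ : f -> e
\v._ : e -> f -> e
  unify e -> f -> e ~ Bool -> g
  unify e ~ Bool
  unify f -> Bool ~ g
_ _ : f -> Bool
let u : f -> Bool
let p : Int
  unify b -> Bool ~ Bool -> h
  unify b ~ Bool
  unify Bool ~ h
_ _ : Bool
  unify Bool ~ Int
  FAIL: mismatch Bool ~ Int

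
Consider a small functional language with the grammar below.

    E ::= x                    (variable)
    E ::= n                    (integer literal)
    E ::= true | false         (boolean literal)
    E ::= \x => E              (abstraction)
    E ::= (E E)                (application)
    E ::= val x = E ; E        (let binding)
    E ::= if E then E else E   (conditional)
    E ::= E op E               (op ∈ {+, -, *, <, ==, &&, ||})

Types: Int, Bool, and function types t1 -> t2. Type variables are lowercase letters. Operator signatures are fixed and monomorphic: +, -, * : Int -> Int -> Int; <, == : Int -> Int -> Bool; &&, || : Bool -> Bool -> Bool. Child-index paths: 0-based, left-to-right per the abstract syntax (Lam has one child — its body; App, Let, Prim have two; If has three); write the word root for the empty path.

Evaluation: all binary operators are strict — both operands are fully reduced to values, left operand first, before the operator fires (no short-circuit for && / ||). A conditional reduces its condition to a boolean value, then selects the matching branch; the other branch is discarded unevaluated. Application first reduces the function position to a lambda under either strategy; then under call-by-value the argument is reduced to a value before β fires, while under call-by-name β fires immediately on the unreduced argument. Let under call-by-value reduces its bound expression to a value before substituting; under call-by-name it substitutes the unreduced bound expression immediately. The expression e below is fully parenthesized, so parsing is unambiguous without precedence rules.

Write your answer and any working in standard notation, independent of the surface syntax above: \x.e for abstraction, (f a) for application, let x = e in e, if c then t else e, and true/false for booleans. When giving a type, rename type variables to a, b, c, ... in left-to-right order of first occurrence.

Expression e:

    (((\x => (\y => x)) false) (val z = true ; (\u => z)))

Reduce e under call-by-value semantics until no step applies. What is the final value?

Trace:
step 0: (((\x.(\y.x)) false) (let z = true in (\u.z)))
step 1: [beta@0] ((\y.false) (let z = true in (\u.z)))
step 2: [let@1] ((\y.false) (\u.true))
step 3: [beta@root] false

Answer: false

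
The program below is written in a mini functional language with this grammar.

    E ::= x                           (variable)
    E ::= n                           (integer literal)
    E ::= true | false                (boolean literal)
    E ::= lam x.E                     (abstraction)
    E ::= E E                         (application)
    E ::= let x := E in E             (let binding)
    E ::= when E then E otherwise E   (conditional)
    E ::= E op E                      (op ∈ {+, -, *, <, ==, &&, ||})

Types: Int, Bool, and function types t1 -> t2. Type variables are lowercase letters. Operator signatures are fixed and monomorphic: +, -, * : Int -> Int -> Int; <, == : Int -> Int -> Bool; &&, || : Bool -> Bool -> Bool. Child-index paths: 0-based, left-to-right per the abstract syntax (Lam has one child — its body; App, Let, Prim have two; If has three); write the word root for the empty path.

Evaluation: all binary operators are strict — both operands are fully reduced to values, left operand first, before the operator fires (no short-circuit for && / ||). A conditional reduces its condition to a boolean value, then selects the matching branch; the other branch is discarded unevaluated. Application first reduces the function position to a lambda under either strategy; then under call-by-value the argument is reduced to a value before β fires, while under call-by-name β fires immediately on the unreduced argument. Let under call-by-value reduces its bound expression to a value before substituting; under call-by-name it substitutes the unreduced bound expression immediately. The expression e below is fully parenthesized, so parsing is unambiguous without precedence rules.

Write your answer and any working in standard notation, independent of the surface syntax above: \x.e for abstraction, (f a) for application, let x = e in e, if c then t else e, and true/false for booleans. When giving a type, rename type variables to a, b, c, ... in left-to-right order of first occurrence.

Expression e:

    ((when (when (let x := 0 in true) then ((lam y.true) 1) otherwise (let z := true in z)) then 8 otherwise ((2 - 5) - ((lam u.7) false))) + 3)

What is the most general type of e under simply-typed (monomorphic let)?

Answer: Int

Trace:
let x : Int
  unify Bool ~ Bool
\y._ : a -> Bool
  unify a -> Bool ~ Int -> b
  unify a ~ Int
  unify Bool ~ b
_ _ : Bool
let z : Bool
z : Bool
  unify Bool ~ Bool
  unify Bool ~ Bool
  unify Int ~ Int
  unify Int ~ Int
  unify Int ~ Int
\u._ : c -> Int
  unify c -> Int ~ Bool -> d
  unify c ~ Bool
  unify Int ~ d
_ _ : Int
  unify Int ~ Int
  unify Int ~ Int
  unify Int ~ Int
  unify Int ~ Int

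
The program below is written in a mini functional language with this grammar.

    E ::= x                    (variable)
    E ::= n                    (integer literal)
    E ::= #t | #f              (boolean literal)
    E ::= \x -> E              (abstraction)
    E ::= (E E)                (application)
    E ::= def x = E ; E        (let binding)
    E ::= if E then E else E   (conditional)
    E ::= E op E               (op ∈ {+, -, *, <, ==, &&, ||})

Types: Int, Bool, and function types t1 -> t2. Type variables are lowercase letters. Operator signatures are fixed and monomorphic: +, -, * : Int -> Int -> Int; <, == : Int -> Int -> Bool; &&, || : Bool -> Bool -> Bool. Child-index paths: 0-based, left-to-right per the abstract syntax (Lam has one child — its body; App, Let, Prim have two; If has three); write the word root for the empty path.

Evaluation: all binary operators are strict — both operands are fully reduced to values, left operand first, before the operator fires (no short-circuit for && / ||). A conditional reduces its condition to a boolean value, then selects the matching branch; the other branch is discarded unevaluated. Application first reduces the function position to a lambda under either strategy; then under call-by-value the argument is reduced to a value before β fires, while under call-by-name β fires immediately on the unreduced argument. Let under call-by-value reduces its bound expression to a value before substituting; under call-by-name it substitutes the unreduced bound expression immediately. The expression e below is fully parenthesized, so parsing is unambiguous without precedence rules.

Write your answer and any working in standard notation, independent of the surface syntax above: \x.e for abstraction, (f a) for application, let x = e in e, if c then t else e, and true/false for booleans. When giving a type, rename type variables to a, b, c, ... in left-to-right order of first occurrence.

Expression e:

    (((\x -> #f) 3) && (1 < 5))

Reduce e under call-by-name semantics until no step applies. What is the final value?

Answer: false

Derivation:
step 0: (((\x.false) 3) && (1 < 5))
step 1: [beta@0] (false && (1 < 5))
step 2: [delta@1] (false && true)
step 3: [delta@root] false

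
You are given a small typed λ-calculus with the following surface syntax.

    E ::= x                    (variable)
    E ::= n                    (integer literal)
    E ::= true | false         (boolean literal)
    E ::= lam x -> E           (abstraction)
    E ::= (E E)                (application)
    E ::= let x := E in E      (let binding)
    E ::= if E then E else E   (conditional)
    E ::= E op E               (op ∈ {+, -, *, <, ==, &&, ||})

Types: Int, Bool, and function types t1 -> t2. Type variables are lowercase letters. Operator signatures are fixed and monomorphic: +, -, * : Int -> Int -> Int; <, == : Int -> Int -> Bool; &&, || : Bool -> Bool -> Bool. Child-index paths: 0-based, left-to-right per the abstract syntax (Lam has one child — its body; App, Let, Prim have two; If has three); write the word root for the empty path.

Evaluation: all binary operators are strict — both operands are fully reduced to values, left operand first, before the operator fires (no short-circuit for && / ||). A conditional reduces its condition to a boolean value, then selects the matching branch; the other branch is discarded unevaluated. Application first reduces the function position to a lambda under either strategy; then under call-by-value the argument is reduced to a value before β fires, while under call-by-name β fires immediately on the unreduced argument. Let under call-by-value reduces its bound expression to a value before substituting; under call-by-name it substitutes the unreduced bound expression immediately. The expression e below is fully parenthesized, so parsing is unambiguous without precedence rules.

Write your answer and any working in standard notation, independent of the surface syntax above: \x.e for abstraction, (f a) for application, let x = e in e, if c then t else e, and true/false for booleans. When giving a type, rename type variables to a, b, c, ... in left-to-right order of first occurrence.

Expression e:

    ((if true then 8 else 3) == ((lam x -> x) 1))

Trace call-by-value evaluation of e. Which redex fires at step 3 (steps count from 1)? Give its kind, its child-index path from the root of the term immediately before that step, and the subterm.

Working:
step 0: ((if true then 8 else 3) == ((\x.x) 1))
step 1: [if@0] (8 == ((\x.x) 1))
step 2: [beta@1] (8 == 1)
step 3: [delta@root] false

Answer: delta at root : (8 == 1)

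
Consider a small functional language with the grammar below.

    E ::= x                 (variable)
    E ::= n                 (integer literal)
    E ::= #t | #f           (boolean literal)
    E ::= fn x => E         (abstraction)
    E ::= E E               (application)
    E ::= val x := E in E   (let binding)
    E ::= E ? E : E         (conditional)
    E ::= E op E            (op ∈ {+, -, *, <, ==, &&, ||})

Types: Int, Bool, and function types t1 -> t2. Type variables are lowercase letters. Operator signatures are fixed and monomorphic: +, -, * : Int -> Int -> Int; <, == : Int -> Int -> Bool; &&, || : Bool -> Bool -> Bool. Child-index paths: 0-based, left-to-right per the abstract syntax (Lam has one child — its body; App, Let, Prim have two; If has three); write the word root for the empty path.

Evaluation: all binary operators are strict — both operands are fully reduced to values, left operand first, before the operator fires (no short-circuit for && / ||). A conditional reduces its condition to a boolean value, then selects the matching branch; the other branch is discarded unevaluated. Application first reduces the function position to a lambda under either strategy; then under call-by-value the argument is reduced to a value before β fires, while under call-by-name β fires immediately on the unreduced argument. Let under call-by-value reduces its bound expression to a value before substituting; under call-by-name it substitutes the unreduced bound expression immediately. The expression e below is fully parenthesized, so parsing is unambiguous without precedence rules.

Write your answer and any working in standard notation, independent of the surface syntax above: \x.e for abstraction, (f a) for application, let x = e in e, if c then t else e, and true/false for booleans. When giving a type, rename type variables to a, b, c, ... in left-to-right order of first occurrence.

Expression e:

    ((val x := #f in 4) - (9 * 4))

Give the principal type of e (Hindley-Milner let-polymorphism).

Answer: Int

Derivation:
let x : Bool
  unify Int ~ Int
  unify Int ~ Int
  unify Int ~ Int
  unify Int ~ Int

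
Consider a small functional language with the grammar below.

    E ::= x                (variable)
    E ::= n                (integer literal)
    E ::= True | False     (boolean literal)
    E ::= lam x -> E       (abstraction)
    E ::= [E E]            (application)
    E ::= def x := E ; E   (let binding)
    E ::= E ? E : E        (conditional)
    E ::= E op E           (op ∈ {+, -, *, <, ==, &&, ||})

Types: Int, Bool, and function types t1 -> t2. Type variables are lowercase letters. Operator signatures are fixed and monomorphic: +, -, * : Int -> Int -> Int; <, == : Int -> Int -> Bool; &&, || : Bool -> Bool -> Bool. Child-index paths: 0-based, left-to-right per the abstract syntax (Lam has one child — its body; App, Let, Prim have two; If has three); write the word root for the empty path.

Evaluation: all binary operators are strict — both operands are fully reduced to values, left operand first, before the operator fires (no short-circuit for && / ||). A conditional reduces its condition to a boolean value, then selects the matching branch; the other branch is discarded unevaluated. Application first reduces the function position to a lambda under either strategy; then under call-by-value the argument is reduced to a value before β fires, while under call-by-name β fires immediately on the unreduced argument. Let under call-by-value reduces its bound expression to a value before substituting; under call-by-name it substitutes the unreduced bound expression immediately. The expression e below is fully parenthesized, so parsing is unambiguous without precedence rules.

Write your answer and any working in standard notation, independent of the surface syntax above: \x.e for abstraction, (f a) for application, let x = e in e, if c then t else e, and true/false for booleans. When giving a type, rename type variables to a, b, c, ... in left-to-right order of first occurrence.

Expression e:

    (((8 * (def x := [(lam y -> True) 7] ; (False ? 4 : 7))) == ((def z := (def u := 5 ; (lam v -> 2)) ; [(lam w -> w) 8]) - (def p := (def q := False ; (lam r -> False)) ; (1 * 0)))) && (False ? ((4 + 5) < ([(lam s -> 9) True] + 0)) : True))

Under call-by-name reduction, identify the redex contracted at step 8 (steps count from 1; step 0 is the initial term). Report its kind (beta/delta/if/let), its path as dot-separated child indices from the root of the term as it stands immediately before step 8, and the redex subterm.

Trace:
step 0: (((8 * (let x = ((\y.true) 7) in (if false then 4 else 7))) == ((let z = (let u = 5 in (\v.2)) in ((\w.w) 8)) - (let p = (let q = false in (\r.false)) in (1 * 0)))) && (if false then ((4 + 5) < (((\s.9) true) + 0)) else true))
step 1: [let@0.0.1] (((8 * (if false then 4 else 7)) == ((let z = (let u = 5 in (\v.2)) in ((\w.w) 8)) - (let p = (let q = false in (\r.false)) in (1 * 0)))) && (if false then ((4 + 5) < (((\s.9) true) + 0)) else true))
step 2: [if@0.0.1] (((8 * 7) == ((let z = (let u = 5 in (\v.2)) in ((\w.w) 8)) - (let p = (let q = false in (\r.false)) in (1 * 0)))) && (if false then ((4 + 5) < (((\s.9) true) + 0)) else true))
step 3: [delta@0.0] ((56 == ((let z = (let u = 5 in (\v.2)) in ((\w.w) 8)) - (let p = (let q = false in (\r.false)) in (1 * 0)))) && (if false then ((4 + 5) < (((\s.9) true) + 0)) else true))
step 4: [let@0.1.0] ((56 == (((\w.w) 8) - (let p = (let q = false in (\r.false)) in (1 * 0)))) && (if false then ((4 + 5) < (((\s.9) true) + 0)) else true))
step 5: [beta@0.1.0] ((56 == (8 - (let p = (let q = false in (\r.false)) in (1 * 0)))) && (if false then ((4 + 5) < (((\s.9) true) + 0)) else true))
step 6: [let@0.1.1] ((56 == (8 - (1 * 0))) && (if false then ((4 + 5) < (((\s.9) true) + 0)) else true))
step 7: [delta@0.1.1] ((56 == (8 - 0)) && (if false then ((4 + 5) < (((\s.9) true) + 0)) else true))
step 8: [delta@0.1] ((56 == 8) && (if false then ((4 + 5) < (((\s.9) true) + 0)) else true))

Answer: delta at 0.1 : (8 - 0)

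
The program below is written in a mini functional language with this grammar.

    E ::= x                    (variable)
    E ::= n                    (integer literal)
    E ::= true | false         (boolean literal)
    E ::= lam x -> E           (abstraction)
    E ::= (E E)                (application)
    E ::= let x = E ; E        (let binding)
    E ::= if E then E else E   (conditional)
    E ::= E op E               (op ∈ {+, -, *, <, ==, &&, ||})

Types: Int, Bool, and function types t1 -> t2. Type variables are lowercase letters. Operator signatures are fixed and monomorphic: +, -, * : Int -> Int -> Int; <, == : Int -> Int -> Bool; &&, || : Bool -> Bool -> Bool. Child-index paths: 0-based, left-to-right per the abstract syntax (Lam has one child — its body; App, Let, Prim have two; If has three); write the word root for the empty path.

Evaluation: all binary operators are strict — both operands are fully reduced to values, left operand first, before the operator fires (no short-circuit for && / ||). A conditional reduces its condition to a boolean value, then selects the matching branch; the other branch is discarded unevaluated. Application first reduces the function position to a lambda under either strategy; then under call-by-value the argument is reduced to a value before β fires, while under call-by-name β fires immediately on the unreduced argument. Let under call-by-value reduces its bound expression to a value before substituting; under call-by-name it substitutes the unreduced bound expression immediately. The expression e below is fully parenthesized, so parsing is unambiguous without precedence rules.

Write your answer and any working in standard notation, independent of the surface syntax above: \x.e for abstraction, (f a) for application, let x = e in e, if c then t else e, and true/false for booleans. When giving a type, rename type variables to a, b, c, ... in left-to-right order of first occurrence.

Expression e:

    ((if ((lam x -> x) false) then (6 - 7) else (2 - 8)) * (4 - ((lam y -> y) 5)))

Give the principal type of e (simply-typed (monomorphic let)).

Answer: Int

Working:
x : a
\x._ : a -> a
  unify a -> a ~ Bool -> b
  unify a ~ Bool
  unify Bool ~ b
_ _ : Bool
  unify Bool ~ Bool
  unify Int ~ Int
  unify Int ~ Int
  unify Int ~ Int
  unify Int ~ Int
  unify Int ~ Int
  unify Int ~ Int
  unify Int ~ Int
y : c
\y._ : c -> c
  unify c -> c ~ Int -> d
  unify c ~ Int
  unify Int ~ d
_ _ : Int
  unify Int ~ Int
  unify Int ~ Int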